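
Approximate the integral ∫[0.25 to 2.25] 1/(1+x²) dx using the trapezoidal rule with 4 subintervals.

f(x) = 1/(1+x²)
a = 0.25, b = 2.25, n = 4
h = (b - a)/n = 0.500000

Trapezoidal rule: (h/2)[f(x₀) + 2f(x₁) + 2f(x₂) + ... + f(xₙ)]

x_0 = 0.2500, f(x_0) = 0.941176, coefficient = 1
x_1 = 0.7500, f(x_1) = 0.640000, coefficient = 2
x_2 = 1.2500, f(x_2) = 0.390244, coefficient = 2
x_3 = 1.7500, f(x_3) = 0.246154, coefficient = 2
x_4 = 2.2500, f(x_4) = 0.164948, coefficient = 1

I ≈ (0.500000/2) × 3.658920 = 0.914730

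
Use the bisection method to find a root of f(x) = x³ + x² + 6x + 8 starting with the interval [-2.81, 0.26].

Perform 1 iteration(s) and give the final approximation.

f(x) = x³ + x² + 6x + 8
Initial interval: [-2.81, 0.26]

Iteration 1:
  c_1 = (-2.810000 + 0.260000)/2 = -1.275000
  f(c_1) = f(-1.275000) = -0.097047
  f(a) × f(c) ≥ 0, new interval: [-1.275000, 0.260000]

After 1 iteration(s), the approximation is c_1 = -1.275000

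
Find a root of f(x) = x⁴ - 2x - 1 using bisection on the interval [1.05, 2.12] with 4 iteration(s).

f(x) = x⁴ - 2x - 1
Initial interval: [1.05, 2.12]

Iteration 1:
  c_1 = (1.050000 + 2.120000)/2 = 1.585000
  f(c_1) = f(1.585000) = 2.141274
  f(a) × f(c) < 0, new interval: [1.050000, 1.585000]
Iteration 2:
  c_2 = (1.050000 + 1.585000)/2 = 1.317500
  f(c_2) = f(1.317500) = -0.621977
  f(a) × f(c) ≥ 0, new interval: [1.317500, 1.585000]
Iteration 3:
  c_3 = (1.317500 + 1.585000)/2 = 1.451250
  f(c_3) = f(1.451250) = 0.533269
  f(a) × f(c) < 0, new interval: [1.317500, 1.451250]
Iteration 4:
  c_4 = (1.317500 + 1.451250)/2 = 1.384375
  f(c_4) = f(1.384375) = -0.095800
  f(a) × f(c) ≥ 0, new interval: [1.384375, 1.451250]

After 4 iteration(s), the approximation is c_4 = 1.384375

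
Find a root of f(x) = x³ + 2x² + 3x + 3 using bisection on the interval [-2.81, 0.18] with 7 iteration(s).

f(x) = x³ + 2x² + 3x + 3
Initial interval: [-2.81, 0.18]

Iteration 1:
  c_1 = (-2.810000 + 0.180000)/2 = -1.315000
  f(c_1) = f(-1.315000) = 0.239519
  f(a) × f(c) < 0, new interval: [-2.810000, -1.315000]
Iteration 2:
  c_2 = (-2.810000 + (-1.315000))/2 = -2.062500
  f(c_2) = f(-2.062500) = -3.453369
  f(a) × f(c) ≥ 0, new interval: [-2.062500, -1.315000]
Iteration 3:
  c_3 = (-2.062500 + (-1.315000))/2 = -1.688750
  f(c_3) = f(-1.688750) = -1.178603
  f(a) × f(c) ≥ 0, new interval: [-1.688750, -1.315000]
Iteration 4:
  c_4 = (-1.688750 + (-1.315000))/2 = -1.501875
  f(c_4) = f(-1.501875) = -0.382040
  f(a) × f(c) ≥ 0, new interval: [-1.501875, -1.315000]
Iteration 5:
  c_5 = (-1.501875 + (-1.315000))/2 = -1.408438
  f(c_5) = f(-1.408438) = -0.051832
  f(a) × f(c) ≥ 0, new interval: [-1.408438, -1.315000]
Iteration 6:
  c_6 = (-1.408438 + (-1.315000))/2 = -1.361719
  f(c_6) = f(-1.361719) = 0.098395
  f(a) × f(c) < 0, new interval: [-1.408438, -1.361719]
Iteration 7:
  c_7 = (-1.408438 + (-1.361719))/2 = -1.385078
  f(c_7) = f(-1.385078) = 0.024457
  f(a) × f(c) < 0, new interval: [-1.408438, -1.385078]

After 7 iteration(s), the approximation is c_7 = -1.385078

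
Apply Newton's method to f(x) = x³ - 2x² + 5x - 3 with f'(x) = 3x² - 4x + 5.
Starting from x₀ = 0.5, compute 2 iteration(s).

f(x) = x³ - 2x² + 5x - 3
f'(x) = 3x² - 4x + 5
x₀ = 0.5

Newton-Raphson formula: x_{n+1} = x_n - f(x_n)/f'(x_n)

Iteration 1:
  f(0.500000) = -0.875000
  f'(0.500000) = 3.750000
  x_1 = 0.500000 - (-0.875000)/3.750000 = 0.733333
Iteration 2:
  f(0.733333) = -0.014519
  f'(0.733333) = 3.680000
  x_2 = 0.733333 - (-0.014519)/3.680000 = 0.737279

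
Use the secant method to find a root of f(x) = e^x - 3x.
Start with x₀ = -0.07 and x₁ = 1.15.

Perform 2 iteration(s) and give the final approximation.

f(x) = e^x - 3x
x₀ = -0.07, x₁ = 1.15

Secant formula: x_{n+1} = x_n - f(x_n)(x_n - x_{n-1})/(f(x_n) - f(x_{n-1}))

Iteration 1:
  f(-0.070000) = 1.142394
  f(1.150000) = -0.291807
  x_2 = 1.150000 - (-0.291807)×(1.150000 - (-0.070000))/(-0.291807 - 1.142394)
       = 0.901775
Iteration 2:
  f(1.150000) = -0.291807
  f(0.901775) = -0.241352
  x_3 = 0.901775 - (-0.241352)×(0.901775 - 1.150000)/(-0.241352 - (-0.291807))
       = -0.285615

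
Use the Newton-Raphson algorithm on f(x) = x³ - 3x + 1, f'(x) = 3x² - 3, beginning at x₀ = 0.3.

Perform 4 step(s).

f(x) = x³ - 3x + 1
f'(x) = 3x² - 3
x₀ = 0.3

Newton-Raphson formula: x_{n+1} = x_n - f(x_n)/f'(x_n)

Iteration 1:
  f(0.300000) = 0.127000
  f'(0.300000) = -2.730000
  x_1 = 0.300000 - 0.127000/(-2.730000) = 0.346520
Iteration 2:
  f(0.346520) = 0.002048
  f'(0.346520) = -2.639771
  x_2 = 0.346520 - 0.002048/(-2.639771) = 0.347296
Iteration 3:
  f(0.347296) = 0.000001
  f'(0.347296) = -2.638156
  x_3 = 0.347296 - 0.000001/(-2.638156) = 0.347296
Iteration 4:
  f(0.347296) = 0.000000
  f'(0.347296) = -2.638156
  x_4 = 0.347296 - 0.000000/(-2.638156) = 0.347296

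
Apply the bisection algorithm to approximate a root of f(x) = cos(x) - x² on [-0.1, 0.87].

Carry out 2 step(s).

f(x) = cos(x) - x²
Initial interval: [-0.1, 0.87]

Iteration 1:
  c_1 = (-0.100000 + 0.870000)/2 = 0.385000
  f(c_1) = f(0.385000) = 0.778573
  f(a) × f(c) ≥ 0, new interval: [0.385000, 0.870000]
Iteration 2:
  c_2 = (0.385000 + 0.870000)/2 = 0.627500
  f(c_2) = f(0.627500) = 0.415742
  f(a) × f(c) ≥ 0, new interval: [0.627500, 0.870000]

After 2 iteration(s), the approximation is c_2 = 0.627500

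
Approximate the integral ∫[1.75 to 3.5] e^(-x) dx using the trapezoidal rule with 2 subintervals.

f(x) = e^(-x)
a = 1.75, b = 3.5, n = 2
h = (b - a)/n = 0.875000

Trapezoidal rule: (h/2)[f(x₀) + 2f(x₁) + 2f(x₂) + ... + f(xₙ)]

x_0 = 1.7500, f(x_0) = 0.173774, coefficient = 1
x_1 = 2.6250, f(x_1) = 0.072440, coefficient = 2
x_2 = 3.5000, f(x_2) = 0.030197, coefficient = 1

I ≈ (0.875000/2) × 0.348851 = 0.152622
Exact value: 0.143577
Error: 0.009046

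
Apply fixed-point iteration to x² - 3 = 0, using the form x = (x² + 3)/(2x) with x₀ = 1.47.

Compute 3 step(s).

Equation: x² - 3 = 0
Fixed-point form: x = (x² + 3)/(2x)
x₀ = 1.47

x_1 = g(1.470000) = 1.755408
x_2 = g(1.755408) = 1.732206
x_3 = g(1.732206) = 1.732051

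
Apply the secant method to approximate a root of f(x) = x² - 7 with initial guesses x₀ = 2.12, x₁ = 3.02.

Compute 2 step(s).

f(x) = x² - 7
x₀ = 2.12, x₁ = 3.02

Secant formula: x_{n+1} = x_n - f(x_n)(x_n - x_{n-1})/(f(x_n) - f(x_{n-1}))

Iteration 1:
  f(2.120000) = -2.505600
  f(3.020000) = 2.120400
  x_2 = 3.020000 - 2.120400×(3.020000 - 2.120000)/(2.120400 - (-2.505600))
       = 2.607471
Iteration 2:
  f(3.020000) = 2.120400
  f(2.607471) = -0.201096
  x_3 = 2.607471 - (-0.201096)×(2.607471 - 3.020000)/(-0.201096 - 2.120400)
       = 2.643206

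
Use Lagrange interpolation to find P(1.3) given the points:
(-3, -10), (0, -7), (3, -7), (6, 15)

Lagrange interpolation formula:
P(x) = Σ yᵢ × Lᵢ(x)
where Lᵢ(x) = Π_{j≠i} (x - xⱼ)/(xᵢ - xⱼ)

L_0(1.3) = (1.3 - 0)/(-3 - 0) × (1.3 - 3)/(-3 - 3) × (1.3 - 6)/(-3 - 6) = -0.064117
L_1(1.3) = (1.3 - (-3))/(0 - (-3)) × (1.3 - 3)/(0 - 3) × (1.3 - 6)/(0 - 6) = 0.636241
L_2(1.3) = (1.3 - (-3))/(3 - (-3)) × (1.3 - 0)/(3 - 0) × (1.3 - 6)/(3 - 6) = 0.486537
L_3(1.3) = (1.3 - (-3))/(6 - (-3)) × (1.3 - 0)/(6 - 0) × (1.3 - 3)/(6 - 3) = -0.058660

P(1.3) = (-10)×L_0(1.3) + (-7)×L_1(1.3) + (-7)×L_2(1.3) + 15×L_3(1.3)
P(1.3) = -8.098179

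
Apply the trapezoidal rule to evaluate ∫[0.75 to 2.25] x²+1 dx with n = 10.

f(x) = x²+1
a = 0.75, b = 2.25, n = 10
h = (b - a)/n = 0.150000

Trapezoidal rule: (h/2)[f(x₀) + 2f(x₁) + 2f(x₂) + ... + f(xₙ)]

x_0 = 0.7500, f(x_0) = 1.562500, coefficient = 1
x_1 = 0.9000, f(x_1) = 1.810000, coefficient = 2
x_2 = 1.0500, f(x_2) = 2.102500, coefficient = 2
x_3 = 1.2000, f(x_3) = 2.440000, coefficient = 2
x_4 = 1.3500, f(x_4) = 2.822500, coefficient = 2
x_5 = 1.5000, f(x_5) = 3.250000, coefficient = 2
x_6 = 1.6500, f(x_6) = 3.722500, coefficient = 2
x_7 = 1.8000, f(x_7) = 4.240000, coefficient = 2
x_8 = 1.9500, f(x_8) = 4.802500, coefficient = 2
x_9 = 2.1000, f(x_9) = 5.410000, coefficient = 2
x_10 = 2.2500, f(x_10) = 6.062500, coefficient = 1

I ≈ (0.150000/2) × 68.825000 = 5.161875
Exact value: 5.156250
Error: 0.005625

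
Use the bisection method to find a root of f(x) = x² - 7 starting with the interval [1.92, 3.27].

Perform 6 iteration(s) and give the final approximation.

f(x) = x² - 7
Initial interval: [1.92, 3.27]

Iteration 1:
  c_1 = (1.920000 + 3.270000)/2 = 2.595000
  f(c_1) = f(2.595000) = -0.265975
  f(a) × f(c) ≥ 0, new interval: [2.595000, 3.270000]
Iteration 2:
  c_2 = (2.595000 + 3.270000)/2 = 2.932500
  f(c_2) = f(2.932500) = 1.599556
  f(a) × f(c) < 0, new interval: [2.595000, 2.932500]
Iteration 3:
  c_3 = (2.595000 + 2.932500)/2 = 2.763750
  f(c_3) = f(2.763750) = 0.638314
  f(a) × f(c) < 0, new interval: [2.595000, 2.763750]
Iteration 4:
  c_4 = (2.595000 + 2.763750)/2 = 2.679375
  f(c_4) = f(2.679375) = 0.179050
  f(a) × f(c) < 0, new interval: [2.595000, 2.679375]
Iteration 5:
  c_5 = (2.595000 + 2.679375)/2 = 2.637187
  f(c_5) = f(2.637187) = -0.045242
  f(a) × f(c) ≥ 0, new interval: [2.637187, 2.679375]
Iteration 6:
  c_6 = (2.637187 + 2.679375)/2 = 2.658281
  f(c_6) = f(2.658281) = 0.066459
  f(a) × f(c) < 0, new interval: [2.637187, 2.658281]

After 6 iteration(s), the approximation is c_6 = 2.658281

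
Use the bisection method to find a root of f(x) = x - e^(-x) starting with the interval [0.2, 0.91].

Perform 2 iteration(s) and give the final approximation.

f(x) = x - e^(-x)
Initial interval: [0.2, 0.91]

Iteration 1:
  c_1 = (0.200000 + 0.910000)/2 = 0.555000
  f(c_1) = f(0.555000) = -0.019072
  f(a) × f(c) ≥ 0, new interval: [0.555000, 0.910000]
Iteration 2:
  c_2 = (0.555000 + 0.910000)/2 = 0.732500
  f(c_2) = f(0.732500) = 0.251794
  f(a) × f(c) < 0, new interval: [0.555000, 0.732500]

After 2 iteration(s), the approximation is c_2 = 0.732500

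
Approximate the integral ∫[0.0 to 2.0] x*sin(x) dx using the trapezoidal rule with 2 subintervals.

f(x) = x*sin(x)
a = 0.0, b = 2.0, n = 2
h = (b - a)/n = 1.000000

Trapezoidal rule: (h/2)[f(x₀) + 2f(x₁) + 2f(x₂) + ... + f(xₙ)]

x_0 = 0.0000, f(x_0) = 0.000000, coefficient = 1
x_1 = 1.0000, f(x_1) = 0.841471, coefficient = 2
x_2 = 2.0000, f(x_2) = 1.818595, coefficient = 1

I ≈ (1.000000/2) × 3.501537 = 1.750768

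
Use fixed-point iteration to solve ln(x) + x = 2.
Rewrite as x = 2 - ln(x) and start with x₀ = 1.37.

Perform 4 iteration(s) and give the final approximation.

Equation: ln(x) + x = 2
Fixed-point form: x = 2 - ln(x)
x₀ = 1.37

x_1 = g(1.370000) = 1.685189
x_2 = g(1.685189) = 1.478122
x_3 = g(1.478122) = 1.609228
x_4 = g(1.609228) = 1.524246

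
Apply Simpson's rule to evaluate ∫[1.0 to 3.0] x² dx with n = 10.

f(x) = x²
a = 1.0, b = 3.0, n = 10
h = (b - a)/n = 0.200000

Simpson's rule: (h/3)[f(x₀) + 4f(x₁) + 2f(x₂) + ... + f(xₙ)]

x_0 = 1.0000, f(x_0) = 1.000000, coefficient = 1
x_1 = 1.2000, f(x_1) = 1.440000, coefficient = 4
x_2 = 1.4000, f(x_2) = 1.960000, coefficient = 2
x_3 = 1.6000, f(x_3) = 2.560000, coefficient = 4
x_4 = 1.8000, f(x_4) = 3.240000, coefficient = 2
x_5 = 2.0000, f(x_5) = 4.000000, coefficient = 4
x_6 = 2.2000, f(x_6) = 4.840000, coefficient = 2
x_7 = 2.4000, f(x_7) = 5.760000, coefficient = 4
x_8 = 2.6000, f(x_8) = 6.760000, coefficient = 2
x_9 = 2.8000, f(x_9) = 7.840000, coefficient = 4
x_10 = 3.0000, f(x_10) = 9.000000, coefficient = 1

I ≈ (0.200000/3) × 130.000000 = 8.666667
Exact value: 8.666667
Error: 0.000000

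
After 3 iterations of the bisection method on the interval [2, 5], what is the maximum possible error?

Bisection error bound: |error| ≤ (b-a)/2^n
|error| ≤ (5 - 2)/2^3 = 3/2^3
|error| ≤ 0.3750000000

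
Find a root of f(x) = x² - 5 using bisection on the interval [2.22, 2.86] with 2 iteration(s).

f(x) = x² - 5
Initial interval: [2.22, 2.86]

Iteration 1:
  c_1 = (2.220000 + 2.860000)/2 = 2.540000
  f(c_1) = f(2.540000) = 1.451600
  f(a) × f(c) < 0, new interval: [2.220000, 2.540000]
Iteration 2:
  c_2 = (2.220000 + 2.540000)/2 = 2.380000
  f(c_2) = f(2.380000) = 0.664400
  f(a) × f(c) < 0, new interval: [2.220000, 2.380000]

After 2 iteration(s), the approximation is c_2 = 2.380000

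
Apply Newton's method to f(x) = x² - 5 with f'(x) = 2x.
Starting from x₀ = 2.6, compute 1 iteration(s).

f(x) = x² - 5
f'(x) = 2x
x₀ = 2.6

Newton-Raphson formula: x_{n+1} = x_n - f(x_n)/f'(x_n)

Iteration 1:
  f(2.600000) = 1.760000
  f'(2.600000) = 5.200000
  x_1 = 2.600000 - 1.760000/5.200000 = 2.261538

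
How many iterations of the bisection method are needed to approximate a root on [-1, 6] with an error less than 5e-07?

We need (b-a)/2^n ≤ 5e-07
(6 - (-1))/2^n ≤ 5e-07
7/2^n ≤ 5e-07
2^n ≥ 14000000
n ≥ log₂(14000000) = 23.74
n ≥ 24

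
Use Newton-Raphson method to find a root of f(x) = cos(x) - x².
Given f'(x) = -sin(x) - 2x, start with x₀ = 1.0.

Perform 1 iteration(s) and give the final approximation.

f(x) = cos(x) - x²
f'(x) = -sin(x) - 2x
x₀ = 1.0

Newton-Raphson formula: x_{n+1} = x_n - f(x_n)/f'(x_n)

Iteration 1:
  f(1.000000) = -0.459698
  f'(1.000000) = -2.841471
  x_1 = 1.000000 - (-0.459698)/(-2.841471) = 0.838218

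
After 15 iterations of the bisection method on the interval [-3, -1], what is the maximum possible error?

Bisection error bound: |error| ≤ (b-a)/2^n
|error| ≤ (-1 - (-3))/2^15 = 2/2^15
|error| ≤ 0.0000610352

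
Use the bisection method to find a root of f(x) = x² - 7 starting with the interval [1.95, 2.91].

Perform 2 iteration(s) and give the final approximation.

f(x) = x² - 7
Initial interval: [1.95, 2.91]

Iteration 1:
  c_1 = (1.950000 + 2.910000)/2 = 2.430000
  f(c_1) = f(2.430000) = -1.095100
  f(a) × f(c) ≥ 0, new interval: [2.430000, 2.910000]
Iteration 2:
  c_2 = (2.430000 + 2.910000)/2 = 2.670000
  f(c_2) = f(2.670000) = 0.128900
  f(a) × f(c) < 0, new interval: [2.430000, 2.670000]

After 2 iteration(s), the approximation is c_2 = 2.670000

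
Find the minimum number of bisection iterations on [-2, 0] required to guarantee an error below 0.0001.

We need (b-a)/2^n ≤ 0.0001
(0 - (-2))/2^n ≤ 0.0001
2/2^n ≤ 0.0001
2^n ≥ 20000
n ≥ log₂(20000) = 14.29
n ≥ 15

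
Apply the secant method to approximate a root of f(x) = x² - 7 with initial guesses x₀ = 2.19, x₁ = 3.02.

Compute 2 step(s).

f(x) = x² - 7
x₀ = 2.19, x₁ = 3.02

Secant formula: x_{n+1} = x_n - f(x_n)(x_n - x_{n-1})/(f(x_n) - f(x_{n-1}))

Iteration 1:
  f(2.190000) = -2.203900
  f(3.020000) = 2.120400
  x_2 = 3.020000 - 2.120400×(3.020000 - 2.190000)/(2.120400 - (-2.203900))
       = 2.613013
Iteration 2:
  f(3.020000) = 2.120400
  f(2.613013) = -0.172161
  x_3 = 2.613013 - (-0.172161)×(2.613013 - 3.020000)/(-0.172161 - 2.120400)
       = 2.643576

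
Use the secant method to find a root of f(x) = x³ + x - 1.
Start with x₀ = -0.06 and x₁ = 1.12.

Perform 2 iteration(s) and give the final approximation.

f(x) = x³ + x - 1
x₀ = -0.06, x₁ = 1.12

Secant formula: x_{n+1} = x_n - f(x_n)(x_n - x_{n-1})/(f(x_n) - f(x_{n-1}))

Iteration 1:
  f(-0.060000) = -1.060216
  f(1.120000) = 1.524928
  x_2 = 1.120000 - 1.524928×(1.120000 - (-0.060000))/(1.524928 - (-1.060216))
       = 0.423940
Iteration 2:
  f(1.120000) = 1.524928
  f(0.423940) = -0.499867
  x_3 = 0.423940 - (-0.499867)×(0.423940 - 1.120000)/(-0.499867 - 1.524928)
       = 0.595778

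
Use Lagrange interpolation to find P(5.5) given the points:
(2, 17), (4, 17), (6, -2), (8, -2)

Lagrange interpolation formula:
P(x) = Σ yᵢ × Lᵢ(x)
where Lᵢ(x) = Π_{j≠i} (x - xⱼ)/(xᵢ - xⱼ)

L_0(5.5) = (5.5 - 4)/(2 - 4) × (5.5 - 6)/(2 - 6) × (5.5 - 8)/(2 - 8) = -0.039062
L_1(5.5) = (5.5 - 2)/(4 - 2) × (5.5 - 6)/(4 - 6) × (5.5 - 8)/(4 - 8) = 0.273438
L_2(5.5) = (5.5 - 2)/(6 - 2) × (5.5 - 4)/(6 - 4) × (5.5 - 8)/(6 - 8) = 0.820312
L_3(5.5) = (5.5 - 2)/(8 - 2) × (5.5 - 4)/(8 - 4) × (5.5 - 6)/(8 - 6) = -0.054688

P(5.5) = 17×L_0(5.5) + 17×L_1(5.5) + (-2)×L_2(5.5) + (-2)×L_3(5.5)
P(5.5) = 2.453125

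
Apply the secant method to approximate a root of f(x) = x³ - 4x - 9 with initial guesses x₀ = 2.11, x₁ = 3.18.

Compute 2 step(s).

f(x) = x³ - 4x - 9
x₀ = 2.11, x₁ = 3.18

Secant formula: x_{n+1} = x_n - f(x_n)(x_n - x_{n-1})/(f(x_n) - f(x_{n-1}))

Iteration 1:
  f(2.110000) = -8.046069
  f(3.180000) = 10.437432
  x_2 = 3.180000 - 10.437432×(3.180000 - 2.110000)/(10.437432 - (-8.046069))
       = 2.575783
Iteration 2:
  f(3.180000) = 10.437432
  f(2.575783) = -2.213698
  x_3 = 2.575783 - (-2.213698)×(2.575783 - 3.180000)/(-2.213698 - 10.437432)
       = 2.681509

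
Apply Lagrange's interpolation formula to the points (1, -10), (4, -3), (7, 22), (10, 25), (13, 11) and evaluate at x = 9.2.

Lagrange interpolation formula:
P(x) = Σ yᵢ × Lᵢ(x)
where Lᵢ(x) = Π_{j≠i} (x - xⱼ)/(xᵢ - xⱼ)

L_0(9.2) = (9.2 - 4)/(1 - 4) × (9.2 - 7)/(1 - 7) × (9.2 - 10)/(1 - 10) × (9.2 - 13)/(1 - 13) = 0.017890
L_1(9.2) = (9.2 - 1)/(4 - 1) × (9.2 - 7)/(4 - 7) × (9.2 - 10)/(4 - 10) × (9.2 - 13)/(4 - 13) = -0.112843
L_2(9.2) = (9.2 - 1)/(7 - 1) × (9.2 - 4)/(7 - 4) × (9.2 - 10)/(7 - 10) × (9.2 - 13)/(7 - 13) = 0.400079
L_3(9.2) = (9.2 - 1)/(10 - 1) × (9.2 - 4)/(10 - 4) × (9.2 - 7)/(10 - 7) × (9.2 - 13)/(10 - 13) = 0.733478
L_4(9.2) = (9.2 - 1)/(13 - 1) × (9.2 - 4)/(13 - 4) × (9.2 - 7)/(13 - 7) × (9.2 - 10)/(13 - 10) = -0.038604

P(9.2) = (-10)×L_0(9.2) + (-3)×L_1(9.2) + 22×L_2(9.2) + 25×L_3(9.2) + 11×L_4(9.2)
P(9.2) = 26.873679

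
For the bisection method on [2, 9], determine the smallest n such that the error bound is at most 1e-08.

We need (b-a)/2^n ≤ 1e-08
(9 - 2)/2^n ≤ 1e-08
7/2^n ≤ 1e-08
2^n ≥ 700000000
n ≥ log₂(700000000) = 29.38
n ≥ 30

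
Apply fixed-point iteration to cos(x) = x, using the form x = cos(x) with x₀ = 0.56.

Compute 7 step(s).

Equation: cos(x) = x
Fixed-point form: x = cos(x)
x₀ = 0.56

x_1 = g(0.560000) = 0.847255
x_2 = g(0.847255) = 0.662043
x_3 = g(0.662043) = 0.788738
x_4 = g(0.788738) = 0.704741
x_5 = g(0.704741) = 0.761779
x_6 = g(0.761779) = 0.723609
x_7 = g(0.723609) = 0.749421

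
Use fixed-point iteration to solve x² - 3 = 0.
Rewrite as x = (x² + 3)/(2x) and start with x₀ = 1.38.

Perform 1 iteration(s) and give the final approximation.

Equation: x² - 3 = 0
Fixed-point form: x = (x² + 3)/(2x)
x₀ = 1.38

x_1 = g(1.380000) = 1.776957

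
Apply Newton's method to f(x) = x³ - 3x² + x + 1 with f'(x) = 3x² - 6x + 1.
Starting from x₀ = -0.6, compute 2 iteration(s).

f(x) = x³ - 3x² + x + 1
f'(x) = 3x² - 6x + 1
x₀ = -0.6

Newton-Raphson formula: x_{n+1} = x_n - f(x_n)/f'(x_n)

Iteration 1:
  f(-0.600000) = -0.896000
  f'(-0.600000) = 5.680000
  x_1 = -0.600000 - (-0.896000)/5.680000 = -0.442254
Iteration 2:
  f(-0.442254) = -0.115518
  f'(-0.442254) = 4.240286
  x_2 = -0.442254 - (-0.115518)/4.240286 = -0.415011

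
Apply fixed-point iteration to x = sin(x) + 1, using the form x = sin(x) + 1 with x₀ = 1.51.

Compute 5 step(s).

Equation: x = sin(x) + 1
Fixed-point form: x = sin(x) + 1
x₀ = 1.51

x_1 = g(1.510000) = 1.998152
x_2 = g(1.998152) = 1.910065
x_3 = g(1.910065) = 1.942998
x_4 = g(1.942998) = 1.931529
x_5 = g(1.931529) = 1.935639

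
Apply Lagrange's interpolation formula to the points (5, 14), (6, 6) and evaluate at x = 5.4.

Lagrange interpolation formula:
P(x) = Σ yᵢ × Lᵢ(x)
where Lᵢ(x) = Π_{j≠i} (x - xⱼ)/(xᵢ - xⱼ)

L_0(5.4) = (5.4 - 6)/(5 - 6) = 0.600000
L_1(5.4) = (5.4 - 5)/(6 - 5) = 0.400000

P(5.4) = 14×L_0(5.4) + 6×L_1(5.4)
P(5.4) = 10.800000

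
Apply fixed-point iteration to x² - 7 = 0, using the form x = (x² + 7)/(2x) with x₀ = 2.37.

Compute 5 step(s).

Equation: x² - 7 = 0
Fixed-point form: x = (x² + 7)/(2x)
x₀ = 2.37

x_1 = g(2.370000) = 2.661793
x_2 = g(2.661793) = 2.645800
x_3 = g(2.645800) = 2.645751
x_4 = g(2.645751) = 2.645751
x_5 = g(2.645751) = 2.645751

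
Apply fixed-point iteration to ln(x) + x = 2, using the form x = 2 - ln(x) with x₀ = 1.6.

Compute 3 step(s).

Equation: ln(x) + x = 2
Fixed-point form: x = 2 - ln(x)
x₀ = 1.6

x_1 = g(1.600000) = 1.529996
x_2 = g(1.529996) = 1.574735
x_3 = g(1.574735) = 1.545913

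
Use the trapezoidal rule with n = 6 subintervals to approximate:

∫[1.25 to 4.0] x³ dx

f(x) = x³
a = 1.25, b = 4.0, n = 6
h = (b - a)/n = 0.458333

Trapezoidal rule: (h/2)[f(x₀) + 2f(x₁) + 2f(x₂) + ... + f(xₙ)]

x_0 = 1.2500, f(x_0) = 1.953125, coefficient = 1
x_1 = 1.7083, f(x_1) = 4.985605, coefficient = 2
x_2 = 2.1667, f(x_2) = 10.171296, coefficient = 2
x_3 = 2.6250, f(x_3) = 18.087891, coefficient = 2
x_4 = 3.0833, f(x_4) = 29.313079, coefficient = 2
x_5 = 3.5417, f(x_5) = 44.424552, coefficient = 2
x_6 = 4.0000, f(x_6) = 64.000000, coefficient = 1

I ≈ (0.458333/2) × 279.917969 = 64.147868
Exact value: 63.389648
Error: 0.758219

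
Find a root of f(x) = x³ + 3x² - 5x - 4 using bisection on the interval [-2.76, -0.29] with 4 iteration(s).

f(x) = x³ + 3x² - 5x - 4
Initial interval: [-2.76, -0.29]

Iteration 1:
  c_1 = (-2.760000 + (-0.290000))/2 = -1.525000
  f(c_1) = f(-1.525000) = 7.055297
  f(a) × f(c) ≥ 0, new interval: [-1.525000, -0.290000]
Iteration 2:
  c_2 = (-1.525000 + (-0.290000))/2 = -0.907500
  f(c_2) = f(-0.907500) = 2.260791
  f(a) × f(c) ≥ 0, new interval: [-0.907500, -0.290000]
Iteration 3:
  c_3 = (-0.907500 + (-0.290000))/2 = -0.598750
  f(c_3) = f(-0.598750) = -0.145398
  f(a) × f(c) < 0, new interval: [-0.907500, -0.598750]
Iteration 4:
  c_4 = (-0.907500 + (-0.598750))/2 = -0.753125
  f(c_4) = f(-0.753125) = 1.040046
  f(a) × f(c) ≥ 0, new interval: [-0.753125, -0.598750]

After 4 iteration(s), the approximation is c_4 = -0.753125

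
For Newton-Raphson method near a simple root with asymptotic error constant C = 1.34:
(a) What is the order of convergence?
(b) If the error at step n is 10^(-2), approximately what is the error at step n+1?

(a) Newton-Raphson has quadratic (order 2) convergence near simple roots.
    This means |e_{n+1}| ≈ C|e_n|².

(b) With |e_n| = 10^(-2) and C = 1.34:
    |e_{n+1}| ≈ 1.34 × (10^(-2))² = 1.34 × 10^(-4)

(a) 2 (quadratic); (b) |e_{n+1}| ≈ 1.340e-04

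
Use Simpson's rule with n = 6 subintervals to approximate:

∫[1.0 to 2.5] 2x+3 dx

f(x) = 2x+3
a = 1.0, b = 2.5, n = 6
h = (b - a)/n = 0.250000

Simpson's rule: (h/3)[f(x₀) + 4f(x₁) + 2f(x₂) + ... + f(xₙ)]

x_0 = 1.0000, f(x_0) = 5.000000, coefficient = 1
x_1 = 1.2500, f(x_1) = 5.500000, coefficient = 4
x_2 = 1.5000, f(x_2) = 6.000000, coefficient = 2
x_3 = 1.7500, f(x_3) = 6.500000, coefficient = 4
x_4 = 2.0000, f(x_4) = 7.000000, coefficient = 2
x_5 = 2.2500, f(x_5) = 7.500000, coefficient = 4
x_6 = 2.5000, f(x_6) = 8.000000, coefficient = 1

I ≈ (0.250000/3) × 117.000000 = 9.750000
Exact value: 9.750000
Error: 0.000000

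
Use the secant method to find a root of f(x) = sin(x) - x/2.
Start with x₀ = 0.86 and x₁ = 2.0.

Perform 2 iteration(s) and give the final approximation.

f(x) = sin(x) - x/2
x₀ = 0.86, x₁ = 2.0

Secant formula: x_{n+1} = x_n - f(x_n)(x_n - x_{n-1})/(f(x_n) - f(x_{n-1}))

Iteration 1:
  f(0.860000) = 0.327843
  f(2.000000) = -0.090703
  x_2 = 2.000000 - (-0.090703)×(2.000000 - 0.860000)/(-0.090703 - 0.327843)
       = 1.752952
Iteration 2:
  f(2.000000) = -0.090703
  f(1.752952) = 0.106980
  x_3 = 1.752952 - 0.106980×(1.752952 - 2.000000)/(0.106980 - (-0.090703))
       = 1.886647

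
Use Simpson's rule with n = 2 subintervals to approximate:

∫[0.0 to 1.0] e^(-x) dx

f(x) = e^(-x)
a = 0.0, b = 1.0, n = 2
h = (b - a)/n = 0.500000

Simpson's rule: (h/3)[f(x₀) + 4f(x₁) + 2f(x₂) + ... + f(xₙ)]

x_0 = 0.0000, f(x_0) = 1.000000, coefficient = 1
x_1 = 0.5000, f(x_1) = 0.606531, coefficient = 4
x_2 = 1.0000, f(x_2) = 0.367879, coefficient = 1

I ≈ (0.500000/3) × 3.794002 = 0.632334
Exact value: 0.632121
Error: 0.000213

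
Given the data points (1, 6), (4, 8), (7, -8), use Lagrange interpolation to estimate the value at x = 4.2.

Lagrange interpolation formula:
P(x) = Σ yᵢ × Lᵢ(x)
where Lᵢ(x) = Π_{j≠i} (x - xⱼ)/(xᵢ - xⱼ)

L_0(4.2) = (4.2 - 4)/(1 - 4) × (4.2 - 7)/(1 - 7) = -0.031111
L_1(4.2) = (4.2 - 1)/(4 - 1) × (4.2 - 7)/(4 - 7) = 0.995556
L_2(4.2) = (4.2 - 1)/(7 - 1) × (4.2 - 4)/(7 - 4) = 0.035556

P(4.2) = 6×L_0(4.2) + 8×L_1(4.2) + (-8)×L_2(4.2)
P(4.2) = 7.493333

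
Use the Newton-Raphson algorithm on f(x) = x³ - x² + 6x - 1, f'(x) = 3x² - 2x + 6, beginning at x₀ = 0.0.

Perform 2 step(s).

f(x) = x³ - x² + 6x - 1
f'(x) = 3x² - 2x + 6
x₀ = 0.0

Newton-Raphson formula: x_{n+1} = x_n - f(x_n)/f'(x_n)

Iteration 1:
  f(0.000000) = -1.000000
  f'(0.000000) = 6.000000
  x_1 = 0.000000 - (-1.000000)/6.000000 = 0.166667
Iteration 2:
  f(0.166667) = -0.023148
  f'(0.166667) = 5.750000
  x_2 = 0.166667 - (-0.023148)/5.750000 = 0.170692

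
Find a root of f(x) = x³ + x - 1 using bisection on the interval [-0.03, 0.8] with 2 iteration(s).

f(x) = x³ + x - 1
Initial interval: [-0.03, 0.8]

Iteration 1:
  c_1 = (-0.030000 + 0.800000)/2 = 0.385000
  f(c_1) = f(0.385000) = -0.557933
  f(a) × f(c) ≥ 0, new interval: [0.385000, 0.800000]
Iteration 2:
  c_2 = (0.385000 + 0.800000)/2 = 0.592500
  f(c_2) = f(0.592500) = -0.199499
  f(a) × f(c) ≥ 0, new interval: [0.592500, 0.800000]

After 2 iteration(s), the approximation is c_2 = 0.592500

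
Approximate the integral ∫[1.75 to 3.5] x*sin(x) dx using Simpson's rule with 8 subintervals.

f(x) = x*sin(x)
a = 1.75, b = 3.5, n = 8
h = (b - a)/n = 0.218750

Simpson's rule: (h/3)[f(x₀) + 4f(x₁) + 2f(x₂) + ... + f(xₙ)]

x_0 = 1.7500, f(x_0) = 1.721975, coefficient = 1
x_1 = 1.9688, f(x_1) = 1.814904, coefficient = 4
x_2 = 2.1875, f(x_2) = 1.784539, coefficient = 2
x_3 = 2.4062, f(x_3) = 1.614212, coefficient = 4
x_4 = 2.6250, f(x_4) = 1.296541, coefficient = 2
x_5 = 2.8438, f(x_5) = 0.834523, coefficient = 4
x_6 = 3.0625, f(x_6) = 0.241969, coefficient = 2
x_7 = 3.2812, f(x_7) = -0.456762, coefficient = 4
x_8 = 3.5000, f(x_8) = -1.227741, coefficient = 1

I ≈ (0.218750/3) × 22.367835 = 1.630988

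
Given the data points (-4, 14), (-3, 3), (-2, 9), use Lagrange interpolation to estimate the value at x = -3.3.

Lagrange interpolation formula:
P(x) = Σ yᵢ × Lᵢ(x)
where Lᵢ(x) = Π_{j≠i} (x - xⱼ)/(xᵢ - xⱼ)

L_0(-3.3) = (-3.3 - (-3))/(-4 - (-3)) × (-3.3 - (-2))/(-4 - (-2)) = 0.195000
L_1(-3.3) = (-3.3 - (-4))/(-3 - (-4)) × (-3.3 - (-2))/(-3 - (-2)) = 0.910000
L_2(-3.3) = (-3.3 - (-4))/(-2 - (-4)) × (-3.3 - (-3))/(-2 - (-3)) = -0.105000

P(-3.3) = 14×L_0(-3.3) + 3×L_1(-3.3) + 9×L_2(-3.3)
P(-3.3) = 4.515000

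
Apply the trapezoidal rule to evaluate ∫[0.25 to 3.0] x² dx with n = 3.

f(x) = x²
a = 0.25, b = 3.0, n = 3
h = (b - a)/n = 0.916667

Trapezoidal rule: (h/2)[f(x₀) + 2f(x₁) + 2f(x₂) + ... + f(xₙ)]

x_0 = 0.2500, f(x_0) = 0.062500, coefficient = 1
x_1 = 1.1667, f(x_1) = 1.361111, coefficient = 2
x_2 = 2.0833, f(x_2) = 4.340278, coefficient = 2
x_3 = 3.0000, f(x_3) = 9.000000, coefficient = 1

I ≈ (0.916667/2) × 20.465278 = 9.379919
Exact value: 8.994792
Error: 0.385127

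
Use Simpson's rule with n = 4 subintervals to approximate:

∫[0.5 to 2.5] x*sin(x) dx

f(x) = x*sin(x)
a = 0.5, b = 2.5, n = 4
h = (b - a)/n = 0.500000

Simpson's rule: (h/3)[f(x₀) + 4f(x₁) + 2f(x₂) + ... + f(xₙ)]

x_0 = 0.5000, f(x_0) = 0.239713, coefficient = 1
x_1 = 1.0000, f(x_1) = 0.841471, coefficient = 4
x_2 = 1.5000, f(x_2) = 1.496242, coefficient = 2
x_3 = 2.0000, f(x_3) = 1.818595, coefficient = 4
x_4 = 2.5000, f(x_4) = 1.496180, coefficient = 1

I ≈ (0.500000/3) × 15.368641 = 2.561440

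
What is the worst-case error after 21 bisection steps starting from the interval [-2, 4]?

Bisection error bound: |error| ≤ (b-a)/2^n
|error| ≤ (4 - (-2))/2^21 = 6/2^21
|error| ≤ 0.0000028610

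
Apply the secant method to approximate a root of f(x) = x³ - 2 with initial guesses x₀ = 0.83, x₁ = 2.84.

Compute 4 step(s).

f(x) = x³ - 2
x₀ = 0.83, x₁ = 2.84

Secant formula: x_{n+1} = x_n - f(x_n)(x_n - x_{n-1})/(f(x_n) - f(x_{n-1}))

Iteration 1:
  f(0.830000) = -1.428213
  f(2.840000) = 20.906304
  x_2 = 2.840000 - 20.906304×(2.840000 - 0.830000)/(20.906304 - (-1.428213))
       = 0.958532
Iteration 2:
  f(2.840000) = 20.906304
  f(0.958532) = -1.119316
  x_3 = 0.958532 - (-1.119316)×(0.958532 - 2.840000)/(-1.119316 - 20.906304)
       = 1.054146
Iteration 3:
  f(0.958532) = -1.119316
  f(1.054146) = -0.828607
  x_4 = 1.054146 - (-0.828607)×(1.054146 - 0.958532)/(-0.828607 - (-1.119316))
       = 1.326675
Iteration 4:
  f(1.054146) = -0.828607
  f(1.326675) = 0.335035
  x_5 = 1.326675 - 0.335035×(1.326675 - 1.054146)/(0.335035 - (-0.828607))
       = 1.248209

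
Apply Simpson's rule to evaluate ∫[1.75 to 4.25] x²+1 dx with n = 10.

f(x) = x²+1
a = 1.75, b = 4.25, n = 10
h = (b - a)/n = 0.250000

Simpson's rule: (h/3)[f(x₀) + 4f(x₁) + 2f(x₂) + ... + f(xₙ)]

x_0 = 1.7500, f(x_0) = 4.062500, coefficient = 1
x_1 = 2.0000, f(x_1) = 5.000000, coefficient = 4
x_2 = 2.2500, f(x_2) = 6.062500, coefficient = 2
x_3 = 2.5000, f(x_3) = 7.250000, coefficient = 4
x_4 = 2.7500, f(x_4) = 8.562500, coefficient = 2
x_5 = 3.0000, f(x_5) = 10.000000, coefficient = 4
x_6 = 3.2500, f(x_6) = 11.562500, coefficient = 2
x_7 = 3.5000, f(x_7) = 13.250000, coefficient = 4
x_8 = 3.7500, f(x_8) = 15.062500, coefficient = 2
x_9 = 4.0000, f(x_9) = 17.000000, coefficient = 4
x_10 = 4.2500, f(x_10) = 19.062500, coefficient = 1

I ≈ (0.250000/3) × 315.625000 = 26.302083
Exact value: 26.302083
Error: 0.000000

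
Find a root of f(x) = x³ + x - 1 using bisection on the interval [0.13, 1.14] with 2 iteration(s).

f(x) = x³ + x - 1
Initial interval: [0.13, 1.14]

Iteration 1:
  c_1 = (0.130000 + 1.140000)/2 = 0.635000
  f(c_1) = f(0.635000) = -0.108952
  f(a) × f(c) ≥ 0, new interval: [0.635000, 1.140000]
Iteration 2:
  c_2 = (0.635000 + 1.140000)/2 = 0.887500
  f(c_2) = f(0.887500) = 0.586545
  f(a) × f(c) < 0, new interval: [0.635000, 0.887500]

After 2 iteration(s), the approximation is c_2 = 0.887500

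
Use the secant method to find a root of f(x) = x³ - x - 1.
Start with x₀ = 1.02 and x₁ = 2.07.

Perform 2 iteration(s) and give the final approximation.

f(x) = x³ - x - 1
x₀ = 1.02, x₁ = 2.07

Secant formula: x_{n+1} = x_n - f(x_n)(x_n - x_{n-1})/(f(x_n) - f(x_{n-1}))

Iteration 1:
  f(1.020000) = -0.958792
  f(2.070000) = 5.799743
  x_2 = 2.070000 - 5.799743×(2.070000 - 1.020000)/(5.799743 - (-0.958792))
       = 1.168957
Iteration 2:
  f(2.070000) = 5.799743
  f(1.168957) = -0.571623
  x_3 = 1.168957 - (-0.571623)×(1.168957 - 2.070000)/(-0.571623 - 5.799743)
       = 1.249796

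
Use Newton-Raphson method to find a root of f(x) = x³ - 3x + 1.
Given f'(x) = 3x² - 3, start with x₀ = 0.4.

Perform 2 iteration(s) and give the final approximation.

f(x) = x³ - 3x + 1
f'(x) = 3x² - 3
x₀ = 0.4

Newton-Raphson formula: x_{n+1} = x_n - f(x_n)/f'(x_n)

Iteration 1:
  f(0.400000) = -0.136000
  f'(0.400000) = -2.520000
  x_1 = 0.400000 - (-0.136000)/(-2.520000) = 0.346032
Iteration 2:
  f(0.346032) = 0.003338
  f'(0.346032) = -2.640786
  x_2 = 0.346032 - 0.003338/(-2.640786) = 0.347296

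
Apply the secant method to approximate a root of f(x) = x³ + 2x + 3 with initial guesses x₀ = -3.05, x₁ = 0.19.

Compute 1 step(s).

f(x) = x³ + 2x + 3
x₀ = -3.05, x₁ = 0.19

Secant formula: x_{n+1} = x_n - f(x_n)(x_n - x_{n-1})/(f(x_n) - f(x_{n-1}))

Iteration 1:
  f(-3.050000) = -31.472625
  f(0.190000) = 3.386859
  x_2 = 0.190000 - 3.386859×(0.190000 - (-3.050000))/(3.386859 - (-31.472625))
       = -0.124790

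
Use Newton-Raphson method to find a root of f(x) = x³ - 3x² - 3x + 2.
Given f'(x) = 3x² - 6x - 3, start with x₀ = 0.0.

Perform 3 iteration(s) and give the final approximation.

f(x) = x³ - 3x² - 3x + 2
f'(x) = 3x² - 6x - 3
x₀ = 0.0

Newton-Raphson formula: x_{n+1} = x_n - f(x_n)/f'(x_n)

Iteration 1:
  f(0.000000) = 2.000000
  f'(0.000000) = -3.000000
  x_1 = 0.000000 - 2.000000/(-3.000000) = 0.666667
Iteration 2:
  f(0.666667) = -1.037037
  f'(0.666667) = -5.666667
  x_2 = 0.666667 - (-1.037037)/(-5.666667) = 0.483660
Iteration 3:
  f(0.483660) = -0.039621
  f'(0.483660) = -5.200179
  x_3 = 0.483660 - (-0.039621)/(-5.200179) = 0.476041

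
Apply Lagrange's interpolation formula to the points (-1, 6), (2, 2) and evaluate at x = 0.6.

Lagrange interpolation formula:
P(x) = Σ yᵢ × Lᵢ(x)
where Lᵢ(x) = Π_{j≠i} (x - xⱼ)/(xᵢ - xⱼ)

L_0(0.6) = (0.6 - 2)/(-1 - 2) = 0.466667
L_1(0.6) = (0.6 - (-1))/(2 - (-1)) = 0.533333

P(0.6) = 6×L_0(0.6) + 2×L_1(0.6)
P(0.6) = 3.866667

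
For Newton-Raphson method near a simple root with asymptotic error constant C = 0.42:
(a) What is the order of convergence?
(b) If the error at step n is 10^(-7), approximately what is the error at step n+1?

(a) Newton-Raphson has quadratic (order 2) convergence near simple roots.
    This means |e_{n+1}| ≈ C|e_n|².

(b) With |e_n| = 10^(-7) and C = 0.42:
    |e_{n+1}| ≈ 0.42 × (10^(-7))² = 0.42 × 10^(-14)

(a) 2 (quadratic); (b) |e_{n+1}| ≈ 4.200e-15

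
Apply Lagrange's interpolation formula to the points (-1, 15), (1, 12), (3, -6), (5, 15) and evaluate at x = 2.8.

Lagrange interpolation formula:
P(x) = Σ yᵢ × Lᵢ(x)
where Lᵢ(x) = Π_{j≠i} (x - xⱼ)/(xᵢ - xⱼ)

L_0(2.8) = (2.8 - 1)/(-1 - 1) × (2.8 - 3)/(-1 - 3) × (2.8 - 5)/(-1 - 5) = -0.016500
L_1(2.8) = (2.8 - (-1))/(1 - (-1)) × (2.8 - 3)/(1 - 3) × (2.8 - 5)/(1 - 5) = 0.104500
L_2(2.8) = (2.8 - (-1))/(3 - (-1)) × (2.8 - 1)/(3 - 1) × (2.8 - 5)/(3 - 5) = 0.940500
L_3(2.8) = (2.8 - (-1))/(5 - (-1)) × (2.8 - 1)/(5 - 1) × (2.8 - 3)/(5 - 3) = -0.028500

P(2.8) = 15×L_0(2.8) + 12×L_1(2.8) + (-6)×L_2(2.8) + 15×L_3(2.8)
P(2.8) = -5.064000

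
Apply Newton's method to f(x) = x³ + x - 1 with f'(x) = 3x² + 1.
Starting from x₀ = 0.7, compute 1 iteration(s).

f(x) = x³ + x - 1
f'(x) = 3x² + 1
x₀ = 0.7

Newton-Raphson formula: x_{n+1} = x_n - f(x_n)/f'(x_n)

Iteration 1:
  f(0.700000) = 0.043000
  f'(0.700000) = 2.470000
  x_1 = 0.700000 - 0.043000/2.470000 = 0.682591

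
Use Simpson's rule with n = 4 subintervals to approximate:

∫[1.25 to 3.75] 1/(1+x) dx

f(x) = 1/(1+x)
a = 1.25, b = 3.75, n = 4
h = (b - a)/n = 0.625000

Simpson's rule: (h/3)[f(x₀) + 4f(x₁) + 2f(x₂) + ... + f(xₙ)]

x_0 = 1.2500, f(x_0) = 0.444444, coefficient = 1
x_1 = 1.8750, f(x_1) = 0.347826, coefficient = 4
x_2 = 2.5000, f(x_2) = 0.285714, coefficient = 2
x_3 = 3.1250, f(x_3) = 0.242424, coefficient = 4
x_4 = 3.7500, f(x_4) = 0.210526, coefficient = 1

I ≈ (0.625000/3) × 3.587401 = 0.747375
Exact value: 0.747214
Error: 0.000161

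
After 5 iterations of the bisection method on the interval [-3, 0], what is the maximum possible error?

Bisection error bound: |error| ≤ (b-a)/2^n
|error| ≤ (0 - (-3))/2^5 = 3/2^5
|error| ≤ 0.0937500000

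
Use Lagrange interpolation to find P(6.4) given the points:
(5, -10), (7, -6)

Lagrange interpolation formula:
P(x) = Σ yᵢ × Lᵢ(x)
where Lᵢ(x) = Π_{j≠i} (x - xⱼ)/(xᵢ - xⱼ)

L_0(6.4) = (6.4 - 7)/(5 - 7) = 0.300000
L_1(6.4) = (6.4 - 5)/(7 - 5) = 0.700000

P(6.4) = (-10)×L_0(6.4) + (-6)×L_1(6.4)
P(6.4) = -7.200000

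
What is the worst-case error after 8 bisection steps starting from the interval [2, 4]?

Bisection error bound: |error| ≤ (b-a)/2^n
|error| ≤ (4 - 2)/2^8 = 2/2^8
|error| ≤ 0.0078125000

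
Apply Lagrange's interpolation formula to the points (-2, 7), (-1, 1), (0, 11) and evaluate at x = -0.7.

Lagrange interpolation formula:
P(x) = Σ yᵢ × Lᵢ(x)
where Lᵢ(x) = Π_{j≠i} (x - xⱼ)/(xᵢ - xⱼ)

L_0(-0.7) = (-0.7 - (-1))/(-2 - (-1)) × (-0.7 - 0)/(-2 - 0) = -0.105000
L_1(-0.7) = (-0.7 - (-2))/(-1 - (-2)) × (-0.7 - 0)/(-1 - 0) = 0.910000
L_2(-0.7) = (-0.7 - (-2))/(0 - (-2)) × (-0.7 - (-1))/(0 - (-1)) = 0.195000

P(-0.7) = 7×L_0(-0.7) + 1×L_1(-0.7) + 11×L_2(-0.7)
P(-0.7) = 2.320000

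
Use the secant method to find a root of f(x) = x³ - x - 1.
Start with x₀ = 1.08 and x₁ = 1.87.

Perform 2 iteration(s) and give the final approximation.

f(x) = x³ - x - 1
x₀ = 1.08, x₁ = 1.87

Secant formula: x_{n+1} = x_n - f(x_n)(x_n - x_{n-1})/(f(x_n) - f(x_{n-1}))

Iteration 1:
  f(1.080000) = -0.820288
  f(1.870000) = 3.669203
  x_2 = 1.870000 - 3.669203×(1.870000 - 1.080000)/(3.669203 - (-0.820288))
       = 1.224343
Iteration 2:
  f(1.870000) = 3.669203
  f(1.224343) = -0.389033
  x_3 = 1.224343 - (-0.389033)×(1.224343 - 1.870000)/(-0.389033 - 3.669203)
       = 1.286238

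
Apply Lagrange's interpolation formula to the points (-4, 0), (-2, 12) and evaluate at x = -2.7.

Lagrange interpolation formula:
P(x) = Σ yᵢ × Lᵢ(x)
where Lᵢ(x) = Π_{j≠i} (x - xⱼ)/(xᵢ - xⱼ)

L_0(-2.7) = (-2.7 - (-2))/(-4 - (-2)) = 0.350000
L_1(-2.7) = (-2.7 - (-4))/(-2 - (-4)) = 0.650000

P(-2.7) = 0×L_0(-2.7) + 12×L_1(-2.7)
P(-2.7) = 7.800000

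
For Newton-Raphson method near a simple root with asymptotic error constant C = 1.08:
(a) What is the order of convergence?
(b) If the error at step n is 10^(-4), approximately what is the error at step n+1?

(a) Newton-Raphson has quadratic (order 2) convergence near simple roots.
    This means |e_{n+1}| ≈ C|e_n|².

(b) With |e_n| = 10^(-4) and C = 1.08:
    |e_{n+1}| ≈ 1.08 × (10^(-4))² = 1.08 × 10^(-8)

(a) 2 (quadratic); (b) |e_{n+1}| ≈ 1.080e-08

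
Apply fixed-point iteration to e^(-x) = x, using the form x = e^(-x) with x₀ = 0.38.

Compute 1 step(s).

Equation: e^(-x) = x
Fixed-point form: x = e^(-x)
x₀ = 0.38

x_1 = g(0.380000) = 0.683861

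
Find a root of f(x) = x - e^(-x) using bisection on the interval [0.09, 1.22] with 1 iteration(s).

f(x) = x - e^(-x)
Initial interval: [0.09, 1.22]

Iteration 1:
  c_1 = (0.090000 + 1.220000)/2 = 0.655000
  f(c_1) = f(0.655000) = 0.135558
  f(a) × f(c) < 0, new interval: [0.090000, 0.655000]

After 1 iteration(s), the approximation is c_1 = 0.655000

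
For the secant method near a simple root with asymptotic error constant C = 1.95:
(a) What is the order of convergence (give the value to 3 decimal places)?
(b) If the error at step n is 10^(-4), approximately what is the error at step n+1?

(a) Secant method has superlinear convergence with order φ = (1+√5)/2 ≈ 1.618.
    This means |e_{n+1}| ≈ C|e_n|^1.618.

(b) With |e_n| = 10^(-4) and C = 1.95:
    |e_{n+1}| ≈ 1.95 × (10^(-4))^1.618 = 1.95 × 10^(-6.47)

(a) ≈ 1.618 (golden ratio); (b) |e_{n+1}| ≈ 6.575e-07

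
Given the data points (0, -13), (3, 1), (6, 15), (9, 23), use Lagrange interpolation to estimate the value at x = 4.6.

Lagrange interpolation formula:
P(x) = Σ yᵢ × Lᵢ(x)
where Lᵢ(x) = Π_{j≠i} (x - xⱼ)/(xᵢ - xⱼ)

L_0(4.6) = (4.6 - 3)/(0 - 3) × (4.6 - 6)/(0 - 6) × (4.6 - 9)/(0 - 9) = -0.060840
L_1(4.6) = (4.6 - 0)/(3 - 0) × (4.6 - 6)/(3 - 6) × (4.6 - 9)/(3 - 9) = 0.524741
L_2(4.6) = (4.6 - 0)/(6 - 0) × (4.6 - 3)/(6 - 3) × (4.6 - 9)/(6 - 9) = 0.599704
L_3(4.6) = (4.6 - 0)/(9 - 0) × (4.6 - 3)/(9 - 3) × (4.6 - 6)/(9 - 6) = -0.063605

P(4.6) = (-13)×L_0(4.6) + 1×L_1(4.6) + 15×L_2(4.6) + 23×L_3(4.6)
P(4.6) = 8.848296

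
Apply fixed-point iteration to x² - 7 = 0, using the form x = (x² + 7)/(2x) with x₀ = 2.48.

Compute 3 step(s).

Equation: x² - 7 = 0
Fixed-point form: x = (x² + 7)/(2x)
x₀ = 2.48

x_1 = g(2.480000) = 2.651290
x_2 = g(2.651290) = 2.645757
x_3 = g(2.645757) = 2.645751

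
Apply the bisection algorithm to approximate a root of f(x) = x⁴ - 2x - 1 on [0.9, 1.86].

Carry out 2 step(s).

f(x) = x⁴ - 2x - 1
Initial interval: [0.9, 1.86]

Iteration 1:
  c_1 = (0.900000 + 1.860000)/2 = 1.380000
  f(c_1) = f(1.380000) = -0.133261
  f(a) × f(c) ≥ 0, new interval: [1.380000, 1.860000]
Iteration 2:
  c_2 = (1.380000 + 1.860000)/2 = 1.620000
  f(c_2) = f(1.620000) = 2.647475
  f(a) × f(c) < 0, new interval: [1.380000, 1.620000]

After 2 iteration(s), the approximation is c_2 = 1.620000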